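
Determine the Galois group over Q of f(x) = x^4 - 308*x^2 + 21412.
Gal(K/Q) = V_4 (Klein four-group, Z/2Z × Z/2Z)

f factors as (x^2 - 202)(x^2 - 106), so the splitting field is K = Q(sqrt(202), sqrt(106)). The elements 202, 106, 21412 are all non-squares in Q, so sqrt(202) and sqrt(106) generate independent quadratic extensions. Thus [K:Q] = 4 and Gal(K/Q) is generated by the two order-2 automorphisms sqrt(202) ↦ -sqrt(202) and sqrt(106) ↦ -sqrt(106), giving V_4.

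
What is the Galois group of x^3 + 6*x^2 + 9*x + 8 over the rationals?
Gal(K/Q) = S_3 (symmetric group of order 6)

Compute the discriminant of x^3 + (6)*x^2 + (9)*x + (8): Δ = -864. Since Δ is not a rational square, the Galois group is not contained in A_3; it must be the full S_3 (irreducibility of the cubic rules out anything smaller).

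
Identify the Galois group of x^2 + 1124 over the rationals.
Gal(K/Q) = Z/2Z (cyclic of order 2)

x^2 + 1124 is irreducible over Q since -1124 is not a rational square. The splitting field Q(sqrt(-1124)) has degree 2 over Q, and its unique nontrivial automorphism is sqrt(-1124) ↦ -sqrt(-1124). Hence Gal(Q(sqrt(-1124))/Q) = Z/2Z.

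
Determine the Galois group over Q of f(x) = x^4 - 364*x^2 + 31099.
Gal(K/Q) = V_4 (Klein four-group, Z/2Z × Z/2Z)

f factors as (x^2 - 137)(x^2 - 227), so the splitting field is K = Q(sqrt(137), sqrt(227)). The elements 137, 227, 31099 are all non-squares in Q, so sqrt(137) and sqrt(227) generate independent quadratic extensions. Thus [K:Q] = 4 and Gal(K/Q) is generated by the two order-2 automorphisms sqrt(137) ↦ -sqrt(137) and sqrt(227) ↦ -sqrt(227), giving V_4.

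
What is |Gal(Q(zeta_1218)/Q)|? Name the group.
|Gal(Q(zeta_1218)/Q)| = phi(1218) = 336; group ≅ (Z/1218Z)^* ≅ Z/2Z × Z/6Z × Z/28Z

The n-th cyclotomic polynomial Φ_1218(x) is the minimal polynomial of zeta_1218 over Q and has degree phi(1218) = 336. So Q(zeta_1218) is a degree-336 Galois extension with Galois group (Z/1218Z)^*. By CRT, (Z/1218Z)^* ≅ (Z/2Z)^* × (Z/3Z)^* × (Z/7Z)^* × (Z/29Z)^*. Each prime-power unit group is (Z/2Z)^* ≅ trivial group (order 1); (Z/3Z)^* ≅ Z/2Z; (Z/7Z)^* ≅ Z/6Z; (Z/29Z)^* ≅ Z/28Z. Hence Gal(Q(zeta_1218)/Q) ≅ Z/2Z × Z/6Z × Z/28Z.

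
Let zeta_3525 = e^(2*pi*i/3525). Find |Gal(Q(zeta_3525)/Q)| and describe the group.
|Gal(Q(zeta_3525)/Q)| = phi(3525) = 1840; group ≅ (Z/3525Z)^* ≅ Z/2Z × Z/20Z × Z/46Z

The n-th cyclotomic polynomial Φ_3525(x) is the minimal polynomial of zeta_3525 over Q and has degree phi(3525) = 1840. So Q(zeta_3525) is a degree-1840 Galois extension with Galois group (Z/3525Z)^*. By CRT, (Z/3525Z)^* ≅ (Z/3Z)^* × (Z/25Z)^* × (Z/47Z)^*. Each prime-power unit group is (Z/3Z)^* ≅ Z/2Z; (Z/25Z)^* ≅ Z/20Z; (Z/47Z)^* ≅ Z/46Z. Hence Gal(Q(zeta_3525)/Q) ≅ Z/2Z × Z/20Z × Z/46Z.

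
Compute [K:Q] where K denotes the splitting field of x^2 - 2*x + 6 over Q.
[K:Q] = 2

The discriminant of x^2 + (-2)*x + (6) is b^2 - 4c = 4 - (24) = -20. Since -20 is not a perfect square in Q, the polynomial is irreducible over Q. Its two roots generate a degree-2 extension, so [K:Q] = 2.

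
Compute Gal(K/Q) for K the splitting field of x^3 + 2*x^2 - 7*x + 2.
Gal(K/Q) = S_3 (symmetric group of order 6)

Compute the discriminant of x^3 + (2)*x^2 + (-7)*x + (2): Δ = 892. Since Δ is not a rational square, the Galois group is not contained in A_3; it must be the full S_3 (irreducibility of the cubic rules out anything smaller).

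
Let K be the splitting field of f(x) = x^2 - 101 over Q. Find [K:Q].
[K:Q] = 2

The polynomial x^2 - 101 is irreducible over Q since 101 is not a perfect square. Its splitting field is Q(sqrt(101)), which has degree 2 over Q.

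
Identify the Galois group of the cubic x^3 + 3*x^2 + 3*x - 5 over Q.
Gal(K/Q) = S_3 (symmetric group of order 6)

Compute the discriminant of x^3 + (3)*x^2 + (3)*x + (-5): Δ = -972. Since Δ is not a rational square, the Galois group is not contained in A_3; it must be the full S_3 (irreducibility of the cubic rules out anything smaller).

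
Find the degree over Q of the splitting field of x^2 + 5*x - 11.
[K:Q] = 2

The discriminant of x^2 + (5)*x + (-11) is b^2 - 4c = 25 - (-44) = 69. Since 69 is not a perfect square in Q, the polynomial is irreducible over Q. Its two roots generate a degree-2 extension, so [K:Q] = 2.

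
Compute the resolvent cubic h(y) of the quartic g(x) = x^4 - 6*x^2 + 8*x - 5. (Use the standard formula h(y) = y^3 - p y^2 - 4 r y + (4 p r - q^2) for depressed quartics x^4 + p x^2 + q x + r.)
h(y) = y^3 + 6*y^2 + 20*y + 56

Identify coefficients: p = -6, q = 8, r = -5.
Plug into h(y) = y^3 - p y^2 - 4 r y + (4 p r - q^2):
  h(y) = y^3 - (-6) y^2 - 4*(-5) y + (4*(-6)*(-5) - (8)^2)
       = y^3 + (6) y^2 + (20) y + (56).
Simplifying: h(y) = y^3 + 6*y^2 + 20*y + 56.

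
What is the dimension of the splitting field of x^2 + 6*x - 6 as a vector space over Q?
[K:Q] = 2

The discriminant of x^2 + (6)*x + (-6) is b^2 - 4c = 36 - (-24) = 60. Since 60 is not a perfect square in Q, the polynomial is irreducible over Q. Its two roots generate a degree-2 extension, so [K:Q] = 2.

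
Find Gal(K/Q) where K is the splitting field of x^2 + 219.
Gal(K/Q) = Z/2Z (cyclic of order 2)

x^2 + 219 is irreducible over Q since -219 is not a rational square. The splitting field Q(sqrt(-219)) has degree 2 over Q, and its unique nontrivial automorphism is sqrt(-219) ↦ -sqrt(-219). Hence Gal(Q(sqrt(-219))/Q) = Z/2Z.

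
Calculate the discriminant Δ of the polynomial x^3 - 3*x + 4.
Δ = -324

For a depressed cubic x^3 + p x + q the discriminant is Δ = -4 p^3 - 27 q^2 = -4*(-3)^3 - 27*(4)^2 = 108 - 432 = -324.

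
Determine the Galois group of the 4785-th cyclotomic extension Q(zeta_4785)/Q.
|Gal(Q(zeta_4785)/Q)| = phi(4785) = 2240; group ≅ (Z/4785Z)^* ≅ Z/2Z × Z/4Z × Z/10Z × Z/28Z

The n-th cyclotomic polynomial Φ_4785(x) is the minimal polynomial of zeta_4785 over Q and has degree phi(4785) = 2240. So Q(zeta_4785) is a degree-2240 Galois extension with Galois group (Z/4785Z)^*. By CRT, (Z/4785Z)^* ≅ (Z/3Z)^* × (Z/5Z)^* × (Z/11Z)^* × (Z/29Z)^*. Each prime-power unit group is (Z/3Z)^* ≅ Z/2Z; (Z/5Z)^* ≅ Z/4Z; (Z/11Z)^* ≅ Z/10Z; (Z/29Z)^* ≅ Z/28Z. Hence Gal(Q(zeta_4785)/Q) ≅ Z/2Z × Z/4Z × Z/10Z × Z/28Z.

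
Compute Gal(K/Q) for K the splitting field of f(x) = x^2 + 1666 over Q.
Gal(K/Q) = Z/2Z (cyclic of order 2)

x^2 + 1666 is irreducible over Q since -1666 is not a rational square. The splitting field Q(sqrt(-1666)) has degree 2 over Q, and its unique nontrivial automorphism is sqrt(-1666) ↦ -sqrt(-1666). Hence Gal(Q(sqrt(-1666))/Q) = Z/2Z.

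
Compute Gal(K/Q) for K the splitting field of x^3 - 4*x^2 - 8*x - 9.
Gal(K/Q) = S_3 (symmetric group of order 6)

Compute the discriminant of x^3 + (-4)*x^2 + (-8)*x + (-9): Δ = -6603. Since Δ is not a rational square, the Galois group is not contained in A_3; it must be the full S_3 (irreducibility of the cubic rules out anything smaller).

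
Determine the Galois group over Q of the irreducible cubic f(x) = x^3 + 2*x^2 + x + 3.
Gal(K/Q) = S_3 (symmetric group of order 6)

Compute the discriminant of x^3 + (2)*x^2 + (1)*x + (3): Δ = -231. Since Δ is not a rational square, the Galois group is not contained in A_3; it must be the full S_3 (irreducibility of the cubic rules out anything smaller).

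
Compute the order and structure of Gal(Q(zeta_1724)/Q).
|Gal(Q(zeta_1724)/Q)| = phi(1724) = 860; group ≅ (Z/1724Z)^* ≅ Z/2Z × Z/430Z

The n-th cyclotomic polynomial Φ_1724(x) is the minimal polynomial of zeta_1724 over Q and has degree phi(1724) = 860. So Q(zeta_1724) is a degree-860 Galois extension with Galois group (Z/1724Z)^*. By CRT, (Z/1724Z)^* ≅ (Z/4Z)^* × (Z/431Z)^*. Each prime-power unit group is (Z/4Z)^* ≅ Z/2Z; (Z/431Z)^* ≅ Z/430Z. Hence Gal(Q(zeta_1724)/Q) ≅ Z/2Z × Z/430Z.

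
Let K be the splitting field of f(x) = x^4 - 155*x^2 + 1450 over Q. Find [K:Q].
[K:Q] = 4

f factors as (x^2 - 10)(x^2 - 145); the splitting field is K = Q(sqrt(10), sqrt(145)). Since 10, 145, and 1450 are all non-squares in Q, the three subfields Q(sqrt(10)), Q(sqrt(145)), Q(sqrt(1450)) are distinct degree-2 extensions, so [K:Q] = 4 (Klein four Galois group).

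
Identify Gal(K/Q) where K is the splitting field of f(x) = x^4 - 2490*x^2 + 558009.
Gal(K/Q) = Z/2Z (cyclic of order 2)

f factors as (x^2 - 249)(x^2 - 2241), so the splitting field is K = Q(sqrt(249), sqrt(2241)). The squarefree part of 249 is 249 and the squarefree part of 2241 is also 249, so sqrt(249) and sqrt(2241) are both rational multiples of sqrt(249). Hence Q(sqrt(249)) = Q(sqrt(2241)) = Q(sqrt(249)), and the splitting field collapses to a single degree-2 extension with Galois group Z/2Z.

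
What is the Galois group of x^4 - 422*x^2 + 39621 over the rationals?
Gal(K/Q) = V_4 (Klein four-group, Z/2Z × Z/2Z)

f factors as (x^2 - 281)(x^2 - 141), so the splitting field is K = Q(sqrt(281), sqrt(141)). The elements 281, 141, 39621 are all non-squares in Q, so sqrt(281) and sqrt(141) generate independent quadratic extensions. Thus [K:Q] = 4 and Gal(K/Q) is generated by the two order-2 automorphisms sqrt(281) ↦ -sqrt(281) and sqrt(141) ↦ -sqrt(141), giving V_4.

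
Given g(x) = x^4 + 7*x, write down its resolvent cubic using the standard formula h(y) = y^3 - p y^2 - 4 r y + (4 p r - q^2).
h(y) = y^3 - 49

Identify coefficients: p = 0, q = 7, r = 0.
Plug into h(y) = y^3 - p y^2 - 4 r y + (4 p r - q^2):
  h(y) = y^3 - (0) y^2 - 4*(0) y + (4*(0)*(0) - (7)^2)
       = y^3 + (0) y^2 + (0) y + (-49).
Simplifying: h(y) = y^3 - 49.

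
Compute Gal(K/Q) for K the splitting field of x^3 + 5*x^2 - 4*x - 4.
Gal(K/Q) = S_3 (symmetric group of order 6)

Compute the discriminant of x^3 + (5)*x^2 + (-4)*x + (-4): Δ = 3664. Since Δ is not a rational square, the Galois group is not contained in A_3; it must be the full S_3 (irreducibility of the cubic rules out anything smaller).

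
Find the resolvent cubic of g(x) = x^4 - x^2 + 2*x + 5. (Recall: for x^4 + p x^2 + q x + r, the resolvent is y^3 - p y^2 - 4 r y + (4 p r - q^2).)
h(y) = y^3 + y^2 - 20*y - 24

Identify coefficients: p = -1, q = 2, r = 5.
Plug into h(y) = y^3 - p y^2 - 4 r y + (4 p r - q^2):
  h(y) = y^3 - (-1) y^2 - 4*(5) y + (4*(-1)*(5) - (2)^2)
       = y^3 + (1) y^2 + (-20) y + (-24).
Simplifying: h(y) = y^3 + y^2 - 20*y - 24.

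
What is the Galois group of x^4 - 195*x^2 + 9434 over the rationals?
Gal(K/Q) = V_4 (Klein four-group, Z/2Z × Z/2Z)

f factors as (x^2 - 106)(x^2 - 89), so the splitting field is K = Q(sqrt(106), sqrt(89)). The elements 106, 89, 9434 are all non-squares in Q, so sqrt(106) and sqrt(89) generate independent quadratic extensions. Thus [K:Q] = 4 and Gal(K/Q) is generated by the two order-2 automorphisms sqrt(106) ↦ -sqrt(106) and sqrt(89) ↦ -sqrt(89), giving V_4.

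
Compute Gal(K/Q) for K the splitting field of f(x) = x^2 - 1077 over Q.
Gal(K/Q) = Z/2Z (cyclic of order 2)

x^2 - 1077 is irreducible over Q since 1077 is not a rational square. The splitting field Q(sqrt(1077)) has degree 2 over Q, and its unique nontrivial automorphism is sqrt(1077) ↦ -sqrt(1077). Hence Gal(Q(sqrt(1077))/Q) = Z/2Z.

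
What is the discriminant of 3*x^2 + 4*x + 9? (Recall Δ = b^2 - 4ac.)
Δ = -92

For a quadratic a x^2 + b x + c the discriminant is Δ = b^2 - 4ac = (4)^2 - 4*(3)*(9) = 16 - (108) = -92.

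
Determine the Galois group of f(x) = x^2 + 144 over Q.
Gal(K/Q) = Z/2Z (cyclic of order 2)

x^2 + 144 is irreducible over Q since -144 is not a rational square. The splitting field Q(sqrt(-144)) has degree 2 over Q, and its unique nontrivial automorphism is sqrt(-144) ↦ -sqrt(-144). Hence Gal(Q(sqrt(-144))/Q) = Z/2Z.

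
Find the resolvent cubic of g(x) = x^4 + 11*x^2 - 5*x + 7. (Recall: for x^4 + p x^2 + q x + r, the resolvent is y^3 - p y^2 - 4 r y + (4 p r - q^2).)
h(y) = y^3 - 11*y^2 - 28*y + 283

Identify coefficients: p = 11, q = -5, r = 7.
Plug into h(y) = y^3 - p y^2 - 4 r y + (4 p r - q^2):
  h(y) = y^3 - (11) y^2 - 4*(7) y + (4*(11)*(7) - (-5)^2)
       = y^3 + (-11) y^2 + (-28) y + (283).
Simplifying: h(y) = y^3 - 11*y^2 - 28*y + 283.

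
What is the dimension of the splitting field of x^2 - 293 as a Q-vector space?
[K:Q] = 2

The polynomial x^2 - 293 is irreducible over Q since 293 is not a perfect square. Its splitting field is Q(sqrt(293)), which has degree 2 over Q.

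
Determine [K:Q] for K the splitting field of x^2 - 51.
[K:Q] = 2

The polynomial x^2 - 51 is irreducible over Q since 51 is not a perfect square. Its splitting field is Q(sqrt(51)), which has degree 2 over Q.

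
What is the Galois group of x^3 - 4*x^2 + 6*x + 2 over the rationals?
Gal(K/Q) = S_3 (symmetric group of order 6)

Compute the discriminant of x^3 + (-4)*x^2 + (6)*x + (2): Δ = -748. Since Δ is not a rational square, the Galois group is not contained in A_3; it must be the full S_3 (irreducibility of the cubic rules out anything smaller).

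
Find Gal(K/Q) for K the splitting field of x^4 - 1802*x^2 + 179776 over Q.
Gal(K/Q) = Z/2Z (cyclic of order 2)

f factors as (x^2 - 106)(x^2 - 1696), so the splitting field is K = Q(sqrt(106), sqrt(1696)). The squarefree part of 106 is 106 and the squarefree part of 1696 is also 106, so sqrt(106) and sqrt(1696) are both rational multiples of sqrt(106). Hence Q(sqrt(106)) = Q(sqrt(1696)) = Q(sqrt(106)), and the splitting field collapses to a single degree-2 extension with Galois group Z/2Z.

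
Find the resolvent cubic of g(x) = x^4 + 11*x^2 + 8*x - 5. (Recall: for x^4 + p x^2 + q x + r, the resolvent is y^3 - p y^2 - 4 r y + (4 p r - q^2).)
h(y) = y^3 - 11*y^2 + 20*y - 284

Identify coefficients: p = 11, q = 8, r = -5.
Plug into h(y) = y^3 - p y^2 - 4 r y + (4 p r - q^2):
  h(y) = y^3 - (11) y^2 - 4*(-5) y + (4*(11)*(-5) - (8)^2)
       = y^3 + (-11) y^2 + (20) y + (-284).
Simplifying: h(y) = y^3 - 11*y^2 + 20*y - 284.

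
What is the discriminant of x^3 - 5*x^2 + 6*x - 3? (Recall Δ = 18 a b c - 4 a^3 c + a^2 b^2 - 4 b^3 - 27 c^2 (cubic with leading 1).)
Δ = -87

For x^3 + a x^2 + b x + c the discriminant is Δ = 18 a b c - 4 a^3 c + a^2 b^2 - 4 b^3 - 27 c^2.
Plug a = -5, b = 6, c = -3:
  18*(-5)*(6)*(-3) - 4*(-5)^3*(-3) + (-5)^2*(6)^2 - 4*(6)^3 - 27*(-3)^2
  = 1620 + (-1500) + 900 + (-864) + (-243)
  = -87.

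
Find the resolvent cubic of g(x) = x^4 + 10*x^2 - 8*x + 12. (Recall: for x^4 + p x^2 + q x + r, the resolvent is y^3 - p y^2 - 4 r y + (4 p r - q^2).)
h(y) = y^3 - 10*y^2 - 48*y + 416

Identify coefficients: p = 10, q = -8, r = 12.
Plug into h(y) = y^3 - p y^2 - 4 r y + (4 p r - q^2):
  h(y) = y^3 - (10) y^2 - 4*(12) y + (4*(10)*(12) - (-8)^2)
       = y^3 + (-10) y^2 + (-48) y + (416).
Simplifying: h(y) = y^3 - 10*y^2 - 48*y + 416.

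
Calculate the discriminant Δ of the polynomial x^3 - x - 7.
Δ = -1319

For a depressed cubic x^3 + p x + q the discriminant is Δ = -4 p^3 - 27 q^2 = -4*(-1)^3 - 27*(-7)^2 = 4 - 1323 = -1319.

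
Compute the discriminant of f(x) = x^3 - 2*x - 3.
Δ = -211

For a depressed cubic x^3 + p x + q the discriminant is Δ = -4 p^3 - 27 q^2 = -4*(-2)^3 - 27*(-3)^2 = 32 - 243 = -211.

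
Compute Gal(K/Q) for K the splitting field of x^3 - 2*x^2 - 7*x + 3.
Gal(K/Q) = S_3 (symmetric group of order 6)

Compute the discriminant of x^3 + (-2)*x^2 + (-7)*x + (3): Δ = 2177. Since Δ is not a rational square, the Galois group is not contained in A_3; it must be the full S_3 (irreducibility of the cubic rules out anything smaller).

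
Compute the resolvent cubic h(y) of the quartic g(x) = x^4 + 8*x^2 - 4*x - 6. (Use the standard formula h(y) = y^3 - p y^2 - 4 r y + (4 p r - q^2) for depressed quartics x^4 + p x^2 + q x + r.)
h(y) = y^3 - 8*y^2 + 24*y - 208

Identify coefficients: p = 8, q = -4, r = -6.
Plug into h(y) = y^3 - p y^2 - 4 r y + (4 p r - q^2):
  h(y) = y^3 - (8) y^2 - 4*(-6) y + (4*(8)*(-6) - (-4)^2)
       = y^3 + (-8) y^2 + (24) y + (-208).
Simplifying: h(y) = y^3 - 8*y^2 + 24*y - 208.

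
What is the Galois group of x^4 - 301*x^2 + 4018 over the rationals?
Gal(K/Q) = V_4 (Klein four-group, Z/2Z × Z/2Z)

f factors as (x^2 - 14)(x^2 - 287), so the splitting field is K = Q(sqrt(14), sqrt(287)). The elements 14, 287, 4018 are all non-squares in Q, so sqrt(14) and sqrt(287) generate independent quadratic extensions. Thus [K:Q] = 4 and Gal(K/Q) is generated by the two order-2 automorphisms sqrt(14) ↦ -sqrt(14) and sqrt(287) ↦ -sqrt(287), giving V_4.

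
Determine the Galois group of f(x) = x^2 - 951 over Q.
Gal(K/Q) = Z/2Z (cyclic of order 2)

x^2 - 951 is irreducible over Q since 951 is not a rational square. The splitting field Q(sqrt(951)) has degree 2 over Q, and its unique nontrivial automorphism is sqrt(951) ↦ -sqrt(951). Hence Gal(Q(sqrt(951))/Q) = Z/2Z.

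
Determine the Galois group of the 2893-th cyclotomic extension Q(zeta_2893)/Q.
|Gal(Q(zeta_2893)/Q)| = phi(2893) = 2620; group ≅ (Z/2893Z)^* ≅ Z/10Z × Z/262Z

The n-th cyclotomic polynomial Φ_2893(x) is the minimal polynomial of zeta_2893 over Q and has degree phi(2893) = 2620. So Q(zeta_2893) is a degree-2620 Galois extension with Galois group (Z/2893Z)^*. By CRT, (Z/2893Z)^* ≅ (Z/11Z)^* × (Z/263Z)^*. Each prime-power unit group is (Z/11Z)^* ≅ Z/10Z; (Z/263Z)^* ≅ Z/262Z. Hence Gal(Q(zeta_2893)/Q) ≅ Z/10Z × Z/262Z.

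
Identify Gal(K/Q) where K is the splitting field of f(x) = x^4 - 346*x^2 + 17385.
Gal(K/Q) = V_4 (Klein four-group, Z/2Z × Z/2Z)

f factors as (x^2 - 285)(x^2 - 61), so the splitting field is K = Q(sqrt(285), sqrt(61)). The elements 285, 61, 17385 are all non-squares in Q, so sqrt(285) and sqrt(61) generate independent quadratic extensions. Thus [K:Q] = 4 and Gal(K/Q) is generated by the two order-2 automorphisms sqrt(285) ↦ -sqrt(285) and sqrt(61) ↦ -sqrt(61), giving V_4.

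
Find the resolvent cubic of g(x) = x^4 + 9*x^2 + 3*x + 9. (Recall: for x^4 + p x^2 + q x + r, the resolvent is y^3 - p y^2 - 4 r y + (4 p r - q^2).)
h(y) = y^3 - 9*y^2 - 36*y + 315

Identify coefficients: p = 9, q = 3, r = 9.
Plug into h(y) = y^3 - p y^2 - 4 r y + (4 p r - q^2):
  h(y) = y^3 - (9) y^2 - 4*(9) y + (4*(9)*(9) - (3)^2)
       = y^3 + (-9) y^2 + (-36) y + (315).
Simplifying: h(y) = y^3 - 9*y^2 - 36*y + 315.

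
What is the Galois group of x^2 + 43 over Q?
Gal(K/Q) = Z/2Z (cyclic of order 2)

x^2 + 43 is irreducible over Q since -43 is not a rational square. The splitting field Q(sqrt(-43)) has degree 2 over Q, and its unique nontrivial automorphism is sqrt(-43) ↦ -sqrt(-43). Hence Gal(Q(sqrt(-43))/Q) = Z/2Z.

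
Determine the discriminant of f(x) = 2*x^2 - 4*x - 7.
Δ = 72

For a quadratic a x^2 + b x + c the discriminant is Δ = b^2 - 4ac = (-4)^2 - 4*(2)*(-7) = 16 - (-56) = 72.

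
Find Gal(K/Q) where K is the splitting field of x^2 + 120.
Gal(K/Q) = Z/2Z (cyclic of order 2)

x^2 + 120 is irreducible over Q since -120 is not a rational square. The splitting field Q(sqrt(-120)) has degree 2 over Q, and its unique nontrivial automorphism is sqrt(-120) ↦ -sqrt(-120). Hence Gal(Q(sqrt(-120))/Q) = Z/2Z.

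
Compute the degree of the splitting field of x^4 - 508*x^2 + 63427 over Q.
[K:Q] = 4

f factors as (x^2 - 287)(x^2 - 221); the splitting field is K = Q(sqrt(287), sqrt(221)). Since 287, 221, and 63427 are all non-squares in Q, the three subfields Q(sqrt(287)), Q(sqrt(221)), Q(sqrt(63427)) are distinct degree-2 extensions, so [K:Q] = 4 (Klein four Galois group).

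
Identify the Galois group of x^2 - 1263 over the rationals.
Gal(K/Q) = Z/2Z (cyclic of order 2)

x^2 - 1263 is irreducible over Q since 1263 is not a rational square. The splitting field Q(sqrt(1263)) has degree 2 over Q, and its unique nontrivial automorphism is sqrt(1263) ↦ -sqrt(1263). Hence Gal(Q(sqrt(1263))/Q) = Z/2Z.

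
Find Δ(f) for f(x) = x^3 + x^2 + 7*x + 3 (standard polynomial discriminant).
Δ = -1200

For x^3 + a x^2 + b x + c the discriminant is Δ = 18 a b c - 4 a^3 c + a^2 b^2 - 4 b^3 - 27 c^2.
Plug a = 1, b = 7, c = 3:
  18*(1)*(7)*(3) - 4*(1)^3*(3) + (1)^2*(7)^2 - 4*(7)^3 - 27*(3)^2
  = 378 + (-12) + 49 + (-1372) + (-243)
  = -1200.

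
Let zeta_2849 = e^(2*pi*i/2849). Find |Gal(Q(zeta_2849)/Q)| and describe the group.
|Gal(Q(zeta_2849)/Q)| = phi(2849) = 2160; group ≅ (Z/2849Z)^* ≅ Z/6Z × Z/10Z × Z/36Z

The n-th cyclotomic polynomial Φ_2849(x) is the minimal polynomial of zeta_2849 over Q and has degree phi(2849) = 2160. So Q(zeta_2849) is a degree-2160 Galois extension with Galois group (Z/2849Z)^*. By CRT, (Z/2849Z)^* ≅ (Z/7Z)^* × (Z/11Z)^* × (Z/37Z)^*. Each prime-power unit group is (Z/7Z)^* ≅ Z/6Z; (Z/11Z)^* ≅ Z/10Z; (Z/37Z)^* ≅ Z/36Z. Hence Gal(Q(zeta_2849)/Q) ≅ Z/6Z × Z/10Z × Z/36Z.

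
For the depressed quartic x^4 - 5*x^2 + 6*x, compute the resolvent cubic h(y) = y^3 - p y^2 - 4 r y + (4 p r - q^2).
h(y) = y^3 + 5*y^2 - 36

Identify coefficients: p = -5, q = 6, r = 0.
Plug into h(y) = y^3 - p y^2 - 4 r y + (4 p r - q^2):
  h(y) = y^3 - (-5) y^2 - 4*(0) y + (4*(-5)*(0) - (6)^2)
       = y^3 + (5) y^2 + (0) y + (-36).
Simplifying: h(y) = y^3 + 5*y^2 - 36.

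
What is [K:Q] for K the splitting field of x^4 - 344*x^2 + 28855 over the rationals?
[K:Q] = 4

f factors as (x^2 - 145)(x^2 - 199); the splitting field is K = Q(sqrt(145), sqrt(199)). Since 145, 199, and 28855 are all non-squares in Q, the three subfields Q(sqrt(145)), Q(sqrt(199)), Q(sqrt(28855)) are distinct degree-2 extensions, so [K:Q] = 4 (Klein four Galois group).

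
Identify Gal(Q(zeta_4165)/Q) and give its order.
|Gal(Q(zeta_4165)/Q)| = phi(4165) = 2688; group ≅ (Z/4165Z)^* ≅ Z/4Z × Z/16Z × Z/42Z

The n-th cyclotomic polynomial Φ_4165(x) is the minimal polynomial of zeta_4165 over Q and has degree phi(4165) = 2688. So Q(zeta_4165) is a degree-2688 Galois extension with Galois group (Z/4165Z)^*. By CRT, (Z/4165Z)^* ≅ (Z/5Z)^* × (Z/49Z)^* × (Z/17Z)^*. Each prime-power unit group is (Z/5Z)^* ≅ Z/4Z; (Z/49Z)^* ≅ Z/42Z; (Z/17Z)^* ≅ Z/16Z. Hence Gal(Q(zeta_4165)/Q) ≅ Z/4Z × Z/16Z × Z/42Z.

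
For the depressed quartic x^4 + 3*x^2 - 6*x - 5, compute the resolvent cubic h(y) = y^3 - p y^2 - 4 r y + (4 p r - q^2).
h(y) = y^3 - 3*y^2 + 20*y - 96

Identify coefficients: p = 3, q = -6, r = -5.
Plug into h(y) = y^3 - p y^2 - 4 r y + (4 p r - q^2):
  h(y) = y^3 - (3) y^2 - 4*(-5) y + (4*(3)*(-5) - (-6)^2)
       = y^3 + (-3) y^2 + (20) y + (-96).
Simplifying: h(y) = y^3 - 3*y^2 + 20*y - 96.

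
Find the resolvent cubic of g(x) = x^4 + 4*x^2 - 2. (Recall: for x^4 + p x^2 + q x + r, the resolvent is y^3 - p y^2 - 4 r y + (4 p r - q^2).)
h(y) = y^3 - 4*y^2 + 8*y - 32

Identify coefficients: p = 4, q = 0, r = -2.
Plug into h(y) = y^3 - p y^2 - 4 r y + (4 p r - q^2):
  h(y) = y^3 - (4) y^2 - 4*(-2) y + (4*(4)*(-2) - (0)^2)
       = y^3 + (-4) y^2 + (8) y + (-32).
Simplifying: h(y) = y^3 - 4*y^2 + 8*y - 32.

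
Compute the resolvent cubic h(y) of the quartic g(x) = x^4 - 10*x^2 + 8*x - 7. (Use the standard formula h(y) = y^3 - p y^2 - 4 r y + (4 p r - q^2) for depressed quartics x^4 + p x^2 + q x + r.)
h(y) = y^3 + 10*y^2 + 28*y + 216

Identify coefficients: p = -10, q = 8, r = -7.
Plug into h(y) = y^3 - p y^2 - 4 r y + (4 p r - q^2):
  h(y) = y^3 - (-10) y^2 - 4*(-7) y + (4*(-10)*(-7) - (8)^2)
       = y^3 + (10) y^2 + (28) y + (216).
Simplifying: h(y) = y^3 + 10*y^2 + 28*y + 216.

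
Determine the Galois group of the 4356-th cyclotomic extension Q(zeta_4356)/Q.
|Gal(Q(zeta_4356)/Q)| = phi(4356) = 1320; group ≅ (Z/4356Z)^* ≅ Z/2Z × Z/6Z × Z/110Z

The n-th cyclotomic polynomial Φ_4356(x) is the minimal polynomial of zeta_4356 over Q and has degree phi(4356) = 1320. So Q(zeta_4356) is a degree-1320 Galois extension with Galois group (Z/4356Z)^*. By CRT, (Z/4356Z)^* ≅ (Z/4Z)^* × (Z/9Z)^* × (Z/121Z)^*. Each prime-power unit group is (Z/4Z)^* ≅ Z/2Z; (Z/9Z)^* ≅ Z/6Z; (Z/121Z)^* ≅ Z/110Z. Hence Gal(Q(zeta_4356)/Q) ≅ Z/2Z × Z/6Z × Z/110Z.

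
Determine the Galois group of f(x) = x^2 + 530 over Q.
Gal(K/Q) = Z/2Z (cyclic of order 2)

x^2 + 530 is irreducible over Q since -530 is not a rational square. The splitting field Q(sqrt(-530)) has degree 2 over Q, and its unique nontrivial automorphism is sqrt(-530) ↦ -sqrt(-530). Hence Gal(Q(sqrt(-530))/Q) = Z/2Z.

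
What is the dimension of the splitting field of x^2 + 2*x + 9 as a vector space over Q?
[K:Q] = 2

The discriminant of x^2 + (2)*x + (9) is b^2 - 4c = 4 - (36) = -32. Since -32 is not a perfect square in Q, the polynomial is irreducible over Q. Its two roots generate a degree-2 extension, so [K:Q] = 2.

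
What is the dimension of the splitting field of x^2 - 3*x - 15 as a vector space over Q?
[K:Q] = 2

The discriminant of x^2 + (-3)*x + (-15) is b^2 - 4c = 9 - (-60) = 69. Since 69 is not a perfect square in Q, the polynomial is irreducible over Q. Its two roots generate a degree-2 extension, so [K:Q] = 2.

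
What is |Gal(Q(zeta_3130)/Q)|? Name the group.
|Gal(Q(zeta_3130)/Q)| = phi(3130) = 1248; group ≅ (Z/3130Z)^* ≅ Z/4Z × Z/312Z

The n-th cyclotomic polynomial Φ_3130(x) is the minimal polynomial of zeta_3130 over Q and has degree phi(3130) = 1248. So Q(zeta_3130) is a degree-1248 Galois extension with Galois group (Z/3130Z)^*. By CRT, (Z/3130Z)^* ≅ (Z/2Z)^* × (Z/5Z)^* × (Z/313Z)^*. Each prime-power unit group is (Z/2Z)^* ≅ trivial group (order 1); (Z/5Z)^* ≅ Z/4Z; (Z/313Z)^* ≅ Z/312Z. Hence Gal(Q(zeta_3130)/Q) ≅ Z/4Z × Z/312Z.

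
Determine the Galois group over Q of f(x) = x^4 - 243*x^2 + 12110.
Gal(K/Q) = V_4 (Klein four-group, Z/2Z × Z/2Z)

f factors as (x^2 - 70)(x^2 - 173), so the splitting field is K = Q(sqrt(70), sqrt(173)). The elements 70, 173, 12110 are all non-squares in Q, so sqrt(70) and sqrt(173) generate independent quadratic extensions. Thus [K:Q] = 4 and Gal(K/Q) is generated by the two order-2 automorphisms sqrt(70) ↦ -sqrt(70) and sqrt(173) ↦ -sqrt(173), giving V_4.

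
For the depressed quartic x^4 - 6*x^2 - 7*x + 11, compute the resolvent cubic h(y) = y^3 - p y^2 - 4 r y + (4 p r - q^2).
h(y) = y^3 + 6*y^2 - 44*y - 313

Identify coefficients: p = -6, q = -7, r = 11.
Plug into h(y) = y^3 - p y^2 - 4 r y + (4 p r - q^2):
  h(y) = y^3 - (-6) y^2 - 4*(11) y + (4*(-6)*(11) - (-7)^2)
       = y^3 + (6) y^2 + (-44) y + (-313).
Simplifying: h(y) = y^3 + 6*y^2 - 44*y - 313.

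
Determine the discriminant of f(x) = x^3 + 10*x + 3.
Δ = -4243

For a depressed cubic x^3 + p x + q the discriminant is Δ = -4 p^3 - 27 q^2 = -4*(10)^3 - 27*(3)^2 = -4000 - 243 = -4243.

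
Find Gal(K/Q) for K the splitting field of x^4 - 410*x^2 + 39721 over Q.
Gal(K/Q) = V_4 (Klein four-group, Z/2Z × Z/2Z)

f factors as (x^2 - 253)(x^2 - 157), so the splitting field is K = Q(sqrt(253), sqrt(157)). The elements 253, 157, 39721 are all non-squares in Q, so sqrt(253) and sqrt(157) generate independent quadratic extensions. Thus [K:Q] = 4 and Gal(K/Q) is generated by the two order-2 automorphisms sqrt(253) ↦ -sqrt(253) and sqrt(157) ↦ -sqrt(157), giving V_4.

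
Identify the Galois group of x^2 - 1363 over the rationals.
Gal(K/Q) = Z/2Z (cyclic of order 2)

x^2 - 1363 is irreducible over Q since 1363 is not a rational square. The splitting field Q(sqrt(1363)) has degree 2 over Q, and its unique nontrivial automorphism is sqrt(1363) ↦ -sqrt(1363). Hence Gal(Q(sqrt(1363))/Q) = Z/2Z.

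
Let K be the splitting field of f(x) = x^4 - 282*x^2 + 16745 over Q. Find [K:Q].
[K:Q] = 4

f factors as (x^2 - 85)(x^2 - 197); the splitting field is K = Q(sqrt(85), sqrt(197)). Since 85, 197, and 16745 are all non-squares in Q, the three subfields Q(sqrt(85)), Q(sqrt(197)), Q(sqrt(16745)) are distinct degree-2 extensions, so [K:Q] = 4 (Klein four Galois group).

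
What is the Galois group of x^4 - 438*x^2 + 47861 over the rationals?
Gal(K/Q) = V_4 (Klein four-group, Z/2Z × Z/2Z)

f factors as (x^2 - 229)(x^2 - 209), so the splitting field is K = Q(sqrt(229), sqrt(209)). The elements 229, 209, 47861 are all non-squares in Q, so sqrt(229) and sqrt(209) generate independent quadratic extensions. Thus [K:Q] = 4 and Gal(K/Q) is generated by the two order-2 automorphisms sqrt(229) ↦ -sqrt(229) and sqrt(209) ↦ -sqrt(209), giving V_4.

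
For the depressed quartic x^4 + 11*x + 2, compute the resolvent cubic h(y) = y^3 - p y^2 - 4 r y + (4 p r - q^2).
h(y) = y^3 - 8*y - 121

Identify coefficients: p = 0, q = 11, r = 2.
Plug into h(y) = y^3 - p y^2 - 4 r y + (4 p r - q^2):
  h(y) = y^3 - (0) y^2 - 4*(2) y + (4*(0)*(2) - (11)^2)
       = y^3 + (0) y^2 + (-8) y + (-121).
Simplifying: h(y) = y^3 - 8*y - 121.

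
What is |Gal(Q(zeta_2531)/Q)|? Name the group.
|Gal(Q(zeta_2531)/Q)| = phi(2531) = 2530; group ≅ (Z/2531Z)^* ≅ Z/2530Z

The n-th cyclotomic polynomial Φ_2531(x) is the minimal polynomial of zeta_2531 over Q and has degree phi(2531) = 2530. So Q(zeta_2531) is a degree-2530 Galois extension with Galois group (Z/2531Z)^*. (Z/2531Z)^* is cyclic since 2531 is an odd prime power (or 4). Hence Gal(Q(zeta_2531)/Q) ≅ Z/2530Z.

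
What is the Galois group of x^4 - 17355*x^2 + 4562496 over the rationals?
Gal(K/Q) = Z/2Z (cyclic of order 2)

f factors as (x^2 - 17088)(x^2 - 267), so the splitting field is K = Q(sqrt(17088), sqrt(267)). The squarefree part of 17088 is 267 and the squarefree part of 267 is also 267, so sqrt(17088) and sqrt(267) are both rational multiples of sqrt(267). Hence Q(sqrt(17088)) = Q(sqrt(267)) = Q(sqrt(267)), and the splitting field collapses to a single degree-2 extension with Galois group Z/2Z.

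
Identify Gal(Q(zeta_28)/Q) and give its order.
|Gal(Q(zeta_28)/Q)| = phi(28) = 12; group ≅ (Z/28Z)^* ≅ Z/2Z × Z/6Z

The n-th cyclotomic polynomial Φ_28(x) is the minimal polynomial of zeta_28 over Q and has degree phi(28) = 12. So Q(zeta_28) is a degree-12 Galois extension with Galois group (Z/28Z)^*. By CRT, (Z/28Z)^* ≅ (Z/4Z)^* × (Z/7Z)^*. Each prime-power unit group is (Z/4Z)^* ≅ Z/2Z; (Z/7Z)^* ≅ Z/6Z. Hence Gal(Q(zeta_28)/Q) ≅ Z/2Z × Z/6Z.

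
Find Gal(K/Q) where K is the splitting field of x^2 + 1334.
Gal(K/Q) = Z/2Z (cyclic of order 2)

x^2 + 1334 is irreducible over Q since -1334 is not a rational square. The splitting field Q(sqrt(-1334)) has degree 2 over Q, and its unique nontrivial automorphism is sqrt(-1334) ↦ -sqrt(-1334). Hence Gal(Q(sqrt(-1334))/Q) = Z/2Z.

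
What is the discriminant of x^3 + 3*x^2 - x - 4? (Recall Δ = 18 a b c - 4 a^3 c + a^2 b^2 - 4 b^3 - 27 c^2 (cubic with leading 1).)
Δ = 229

For x^3 + a x^2 + b x + c the discriminant is Δ = 18 a b c - 4 a^3 c + a^2 b^2 - 4 b^3 - 27 c^2.
Plug a = 3, b = -1, c = -4:
  18*(3)*(-1)*(-4) - 4*(3)^3*(-4) + (3)^2*(-1)^2 - 4*(-1)^3 - 27*(-4)^2
  = 216 + (432) + 9 + (4) + (-432)
  = 229.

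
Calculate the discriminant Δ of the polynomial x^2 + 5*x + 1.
Δ = 21

For a quadratic a x^2 + b x + c the discriminant is Δ = b^2 - 4ac = (5)^2 - 4*(1)*(1) = 25 - (4) = 21.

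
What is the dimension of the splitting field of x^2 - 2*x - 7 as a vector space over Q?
[K:Q] = 2

The discriminant of x^2 + (-2)*x + (-7) is b^2 - 4c = 4 - (-28) = 32. Since 32 is not a perfect square in Q, the polynomial is irreducible over Q. Its two roots generate a degree-2 extension, so [K:Q] = 2.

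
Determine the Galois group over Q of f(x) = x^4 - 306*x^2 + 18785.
Gal(K/Q) = V_4 (Klein four-group, Z/2Z × Z/2Z)

f factors as (x^2 - 85)(x^2 - 221), so the splitting field is K = Q(sqrt(85), sqrt(221)). The elements 85, 221, 18785 are all non-squares in Q, so sqrt(85) and sqrt(221) generate independent quadratic extensions. Thus [K:Q] = 4 and Gal(K/Q) is generated by the two order-2 automorphisms sqrt(85) ↦ -sqrt(85) and sqrt(221) ↦ -sqrt(221), giving V_4.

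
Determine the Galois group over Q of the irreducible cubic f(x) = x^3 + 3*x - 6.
Gal(K/Q) = S_3 (symmetric group of order 6)

Compute the discriminant of x^3 + (0)*x^2 + (3)*x + (-6): Δ = -1080. Since Δ is not a rational square, the Galois group is not contained in A_3; it must be the full S_3 (irreducibility of the cubic rules out anything smaller).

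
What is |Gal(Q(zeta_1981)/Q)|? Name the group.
|Gal(Q(zeta_1981)/Q)| = phi(1981) = 1692; group ≅ (Z/1981Z)^* ≅ Z/6Z × Z/282Z

The n-th cyclotomic polynomial Φ_1981(x) is the minimal polynomial of zeta_1981 over Q and has degree phi(1981) = 1692. So Q(zeta_1981) is a degree-1692 Galois extension with Galois group (Z/1981Z)^*. By CRT, (Z/1981Z)^* ≅ (Z/7Z)^* × (Z/283Z)^*. Each prime-power unit group is (Z/7Z)^* ≅ Z/6Z; (Z/283Z)^* ≅ Z/282Z. Hence Gal(Q(zeta_1981)/Q) ≅ Z/6Z × Z/282Z.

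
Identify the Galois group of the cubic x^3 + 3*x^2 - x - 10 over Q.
Gal(K/Q) = S_3 (symmetric group of order 6)

Compute the discriminant of x^3 + (3)*x^2 + (-1)*x + (-10): Δ = -1067. Since Δ is not a rational square, the Galois group is not contained in A_3; it must be the full S_3 (irreducibility of the cubic rules out anything smaller).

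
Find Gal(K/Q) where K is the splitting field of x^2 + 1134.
Gal(K/Q) = Z/2Z (cyclic of order 2)

x^2 + 1134 is irreducible over Q since -1134 is not a rational square. The splitting field Q(sqrt(-1134)) has degree 2 over Q, and its unique nontrivial automorphism is sqrt(-1134) ↦ -sqrt(-1134). Hence Gal(Q(sqrt(-1134))/Q) = Z/2Z.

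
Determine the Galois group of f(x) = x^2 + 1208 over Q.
Gal(K/Q) = Z/2Z (cyclic of order 2)

x^2 + 1208 is irreducible over Q since -1208 is not a rational square. The splitting field Q(sqrt(-1208)) has degree 2 over Q, and its unique nontrivial automorphism is sqrt(-1208) ↦ -sqrt(-1208). Hence Gal(Q(sqrt(-1208))/Q) = Z/2Z.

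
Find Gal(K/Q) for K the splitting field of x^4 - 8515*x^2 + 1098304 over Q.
Gal(K/Q) = Z/2Z (cyclic of order 2)

f factors as (x^2 - 131)(x^2 - 8384), so the splitting field is K = Q(sqrt(131), sqrt(8384)). The squarefree part of 131 is 131 and the squarefree part of 8384 is also 131, so sqrt(131) and sqrt(8384) are both rational multiples of sqrt(131). Hence Q(sqrt(131)) = Q(sqrt(8384)) = Q(sqrt(131)), and the splitting field collapses to a single degree-2 extension with Galois group Z/2Z.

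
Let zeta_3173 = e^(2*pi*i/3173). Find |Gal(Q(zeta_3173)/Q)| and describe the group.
|Gal(Q(zeta_3173)/Q)| = phi(3173) = 2988; group ≅ (Z/3173Z)^* ≅ Z/18Z × Z/166Z

The n-th cyclotomic polynomial Φ_3173(x) is the minimal polynomial of zeta_3173 over Q and has degree phi(3173) = 2988. So Q(zeta_3173) is a degree-2988 Galois extension with Galois group (Z/3173Z)^*. By CRT, (Z/3173Z)^* ≅ (Z/19Z)^* × (Z/167Z)^*. Each prime-power unit group is (Z/19Z)^* ≅ Z/18Z; (Z/167Z)^* ≅ Z/166Z. Hence Gal(Q(zeta_3173)/Q) ≅ Z/18Z × Z/166Z.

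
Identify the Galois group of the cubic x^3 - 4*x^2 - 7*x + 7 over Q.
Gal(K/Q) = S_3 (symmetric group of order 6)

Compute the discriminant of x^3 + (-4)*x^2 + (-7)*x + (7): Δ = 6153. Since Δ is not a rational square, the Galois group is not contained in A_3; it must be the full S_3 (irreducibility of the cubic rules out anything smaller).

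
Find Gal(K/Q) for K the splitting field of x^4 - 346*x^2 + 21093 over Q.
Gal(K/Q) = V_4 (Klein four-group, Z/2Z × Z/2Z)

f factors as (x^2 - 267)(x^2 - 79), so the splitting field is K = Q(sqrt(267), sqrt(79)). The elements 267, 79, 21093 are all non-squares in Q, so sqrt(267) and sqrt(79) generate independent quadratic extensions. Thus [K:Q] = 4 and Gal(K/Q) is generated by the two order-2 automorphisms sqrt(267) ↦ -sqrt(267) and sqrt(79) ↦ -sqrt(79), giving V_4.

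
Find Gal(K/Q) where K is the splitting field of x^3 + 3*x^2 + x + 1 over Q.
Gal(K/Q) = S_3 (symmetric group of order 6)

Compute the discriminant of x^3 + (3)*x^2 + (1)*x + (1): Δ = -76. Since Δ is not a rational square, the Galois group is not contained in A_3; it must be the full S_3 (irreducibility of the cubic rules out anything smaller).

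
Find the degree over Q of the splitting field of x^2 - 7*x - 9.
[K:Q] = 2

The discriminant of x^2 + (-7)*x + (-9) is b^2 - 4c = 49 - (-36) = 85. Since 85 is not a perfect square in Q, the polynomial is irreducible over Q. Its two roots generate a degree-2 extension, so [K:Q] = 2.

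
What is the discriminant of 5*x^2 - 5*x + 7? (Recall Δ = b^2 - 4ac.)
Δ = -115

For a quadratic a x^2 + b x + c the discriminant is Δ = b^2 - 4ac = (-5)^2 - 4*(5)*(7) = 25 - (140) = -115.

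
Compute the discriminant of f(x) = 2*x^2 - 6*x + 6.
Δ = -12

For a quadratic a x^2 + b x + c the discriminant is Δ = b^2 - 4ac = (-6)^2 - 4*(2)*(6) = 36 - (48) = -12.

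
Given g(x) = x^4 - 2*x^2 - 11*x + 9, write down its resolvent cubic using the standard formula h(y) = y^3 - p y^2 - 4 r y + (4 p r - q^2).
h(y) = y^3 + 2*y^2 - 36*y - 193

Identify coefficients: p = -2, q = -11, r = 9.
Plug into h(y) = y^3 - p y^2 - 4 r y + (4 p r - q^2):
  h(y) = y^3 - (-2) y^2 - 4*(9) y + (4*(-2)*(9) - (-11)^2)
       = y^3 + (2) y^2 + (-36) y + (-193).
Simplifying: h(y) = y^3 + 2*y^2 - 36*y - 193.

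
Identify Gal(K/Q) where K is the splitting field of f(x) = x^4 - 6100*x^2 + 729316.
Gal(K/Q) = Z/2Z (cyclic of order 2)

f factors as (x^2 - 122)(x^2 - 5978), so the splitting field is K = Q(sqrt(122), sqrt(5978)). The squarefree part of 122 is 122 and the squarefree part of 5978 is also 122, so sqrt(122) and sqrt(5978) are both rational multiples of sqrt(122). Hence Q(sqrt(122)) = Q(sqrt(5978)) = Q(sqrt(122)), and the splitting field collapses to a single degree-2 extension with Galois group Z/2Z.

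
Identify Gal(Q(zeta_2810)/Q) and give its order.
|Gal(Q(zeta_2810)/Q)| = phi(2810) = 1120; group ≅ (Z/2810Z)^* ≅ Z/4Z × Z/280Z

The n-th cyclotomic polynomial Φ_2810(x) is the minimal polynomial of zeta_2810 over Q and has degree phi(2810) = 1120. So Q(zeta_2810) is a degree-1120 Galois extension with Galois group (Z/2810Z)^*. By CRT, (Z/2810Z)^* ≅ (Z/2Z)^* × (Z/5Z)^* × (Z/281Z)^*. Each prime-power unit group is (Z/2Z)^* ≅ trivial group (order 1); (Z/5Z)^* ≅ Z/4Z; (Z/281Z)^* ≅ Z/280Z. Hence Gal(Q(zeta_2810)/Q) ≅ Z/4Z × Z/280Z.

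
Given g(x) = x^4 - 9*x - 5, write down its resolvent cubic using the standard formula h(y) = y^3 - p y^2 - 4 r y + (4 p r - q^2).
h(y) = y^3 + 20*y - 81

Identify coefficients: p = 0, q = -9, r = -5.
Plug into h(y) = y^3 - p y^2 - 4 r y + (4 p r - q^2):
  h(y) = y^3 - (0) y^2 - 4*(-5) y + (4*(0)*(-5) - (-9)^2)
       = y^3 + (0) y^2 + (20) y + (-81).
Simplifying: h(y) = y^3 + 20*y - 81.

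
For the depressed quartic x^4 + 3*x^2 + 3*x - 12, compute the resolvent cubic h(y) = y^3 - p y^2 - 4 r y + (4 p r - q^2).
h(y) = y^3 - 3*y^2 + 48*y - 153

Identify coefficients: p = 3, q = 3, r = -12.
Plug into h(y) = y^3 - p y^2 - 4 r y + (4 p r - q^2):
  h(y) = y^3 - (3) y^2 - 4*(-12) y + (4*(3)*(-12) - (3)^2)
       = y^3 + (-3) y^2 + (48) y + (-153).
Simplifying: h(y) = y^3 - 3*y^2 + 48*y - 153.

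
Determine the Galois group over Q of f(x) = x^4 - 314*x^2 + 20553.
Gal(K/Q) = V_4 (Klein four-group, Z/2Z × Z/2Z)

f factors as (x^2 - 93)(x^2 - 221), so the splitting field is K = Q(sqrt(93), sqrt(221)). The elements 93, 221, 20553 are all non-squares in Q, so sqrt(93) and sqrt(221) generate independent quadratic extensions. Thus [K:Q] = 4 and Gal(K/Q) is generated by the two order-2 automorphisms sqrt(93) ↦ -sqrt(93) and sqrt(221) ↦ -sqrt(221), giving V_4.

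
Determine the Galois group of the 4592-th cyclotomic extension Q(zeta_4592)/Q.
|Gal(Q(zeta_4592)/Q)| = phi(4592) = 1920; group ≅ (Z/4592Z)^* ≅ Z/2Z × Z/4Z × Z/6Z × Z/40Z

The n-th cyclotomic polynomial Φ_4592(x) is the minimal polynomial of zeta_4592 over Q and has degree phi(4592) = 1920. So Q(zeta_4592) is a degree-1920 Galois extension with Galois group (Z/4592Z)^*. By CRT, (Z/4592Z)^* ≅ (Z/16Z)^* × (Z/7Z)^* × (Z/41Z)^*. Each prime-power unit group is (Z/16Z)^* ≅ Z/2Z × Z/4Z; (Z/7Z)^* ≅ Z/6Z; (Z/41Z)^* ≅ Z/40Z. Hence Gal(Q(zeta_4592)/Q) ≅ Z/2Z × Z/4Z × Z/6Z × Z/40Z.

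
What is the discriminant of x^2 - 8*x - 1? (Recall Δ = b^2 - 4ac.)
Δ = 68

For a quadratic a x^2 + b x + c the discriminant is Δ = b^2 - 4ac = (-8)^2 - 4*(1)*(-1) = 64 - (-4) = 68.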